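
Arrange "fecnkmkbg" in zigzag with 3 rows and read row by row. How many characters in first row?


Zigzag "fecnkmkbg" into 3 rows:
Placing characters:
  'f' => row 0
  'e' => row 1
  'c' => row 2
  'n' => row 1
  'k' => row 0
  'm' => row 1
  'k' => row 2
  'b' => row 1
  'g' => row 0
Rows:
  Row 0: "fkg"
  Row 1: "enmb"
  Row 2: "ck"
First row length: 3

3


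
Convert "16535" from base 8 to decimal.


Input: "16535" in base 8
Positional expansion:
  Digit '1' (value 1) x 8^4 = 4096
  Digit '6' (value 6) x 8^3 = 3072
  Digit '5' (value 5) x 8^2 = 320
  Digit '3' (value 3) x 8^1 = 24
  Digit '5' (value 5) x 8^0 = 5
Sum = 7517

7517


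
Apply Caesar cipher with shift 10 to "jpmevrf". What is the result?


Caesar cipher: shift "jpmevrf" by 10
  'j' (pos 9) + 10 = pos 19 = 't'
  'p' (pos 15) + 10 = pos 25 = 'z'
  'm' (pos 12) + 10 = pos 22 = 'w'
  'e' (pos 4) + 10 = pos 14 = 'o'
  'v' (pos 21) + 10 = pos 5 = 'f'
  'r' (pos 17) + 10 = pos 1 = 'b'
  'f' (pos 5) + 10 = pos 15 = 'p'
Result: tzwofbp

tzwofbp


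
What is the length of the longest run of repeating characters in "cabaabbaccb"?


Input: "cabaabbaccb"
Scanning for longest run:
  Position 1 ('a'): new char, reset run to 1
  Position 2 ('b'): new char, reset run to 1
  Position 3 ('a'): new char, reset run to 1
  Position 4 ('a'): continues run of 'a', length=2
  Position 5 ('b'): new char, reset run to 1
  Position 6 ('b'): continues run of 'b', length=2
  Position 7 ('a'): new char, reset run to 1
  Position 8 ('c'): new char, reset run to 1
  Position 9 ('c'): continues run of 'c', length=2
  Position 10 ('b'): new char, reset run to 1
Longest run: 'a' with length 2

2


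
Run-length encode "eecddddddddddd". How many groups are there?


Input: eecddddddddddd
Scanning for consecutive runs:
  Group 1: 'e' x 2 (positions 0-1)
  Group 2: 'c' x 1 (positions 2-2)
  Group 3: 'd' x 11 (positions 3-13)
Total groups: 3

3


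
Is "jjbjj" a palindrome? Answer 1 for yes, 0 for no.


Input: jjbjj
Reversed: jjbjj
  Compare pos 0 ('j') with pos 4 ('j'): match
  Compare pos 1 ('j') with pos 3 ('j'): match
Result: palindrome

1


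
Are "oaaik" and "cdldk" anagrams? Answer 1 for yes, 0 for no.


Strings: "oaaik", "cdldk"
Sorted first:  aaiko
Sorted second: cddkl
Differ at position 0: 'a' vs 'c' => not anagrams

0


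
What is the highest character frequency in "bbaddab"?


Input: bbaddab
Character counts:
  'a': 2
  'b': 3
  'd': 2
Maximum frequency: 3

3


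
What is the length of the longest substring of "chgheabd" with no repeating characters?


Input: "chgheabd"
Sliding window (track last position of each char):
  Position 0 ('c'): window [0,0] length 1 -- new best
  Position 1 ('h'): window [0,1] length 2 -- new best
  Position 2 ('g'): window [0,2] length 3 -- new best
  Position 3 ('h'): repeat (last at 1), move window start to 2
  Position 3 ('h'): window [2,3] length 2
  Position 4 ('e'): window [2,4] length 3
  Position 5 ('a'): window [2,5] length 4 -- new best
  Position 6 ('b'): window [2,6] length 5 -- new best
  Position 7 ('d'): window [2,7] length 6 -- new best
Longest substring with no repeats: "gheabd" with length 6

6


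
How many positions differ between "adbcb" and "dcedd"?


Comparing "adbcb" and "dcedd" position by position:
  Position 0: 'a' vs 'd' => DIFFER
  Position 1: 'd' vs 'c' => DIFFER
  Position 2: 'b' vs 'e' => DIFFER
  Position 3: 'c' vs 'd' => DIFFER
  Position 4: 'b' vs 'd' => DIFFER
Positions that differ: 5

5


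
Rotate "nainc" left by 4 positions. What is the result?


Input: "nainc", rotate left by 4
First 4 characters: "nain"
Remaining characters: "c"
Concatenate remaining + first: "c" + "nain" = "cnain"

cnain


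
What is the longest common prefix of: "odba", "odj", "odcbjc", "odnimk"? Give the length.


Words: odba, odj, odcbjc, odnimk
  Position 0: all 'o' => match
  Position 1: all 'd' => match
  Position 2: ('b', 'j', 'c', 'n') => mismatch, stop
LCP = "od" (length 2)

2


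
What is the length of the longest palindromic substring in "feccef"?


Input: "feccef"
Checking substrings for palindromes:
  [0:6] "feccef" (len 6) => palindrome
  [1:5] "ecce" (len 4) => palindrome
  [2:4] "cc" (len 2) => palindrome
Longest palindromic substring: "feccef" with length 6

6


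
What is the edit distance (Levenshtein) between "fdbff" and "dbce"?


Computing edit distance: "fdbff" -> "dbce"
DP table:
           d    b    c    e
      0    1    2    3    4
  f   1    1    2    3    4
  d   2    1    2    3    4
  b   3    2    1    2    3
  f   4    3    2    2    3
  f   5    4    3    3    3
Edit distance = dp[5][4] = 3

3


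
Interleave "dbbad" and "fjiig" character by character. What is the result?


Interleaving "dbbad" and "fjiig":
  Position 0: 'd' from first, 'f' from second => "df"
  Position 1: 'b' from first, 'j' from second => "bj"
  Position 2: 'b' from first, 'i' from second => "bi"
  Position 3: 'a' from first, 'i' from second => "ai"
  Position 4: 'd' from first, 'g' from second => "dg"
Result: dfbjbiaidg

dfbjbiaidg


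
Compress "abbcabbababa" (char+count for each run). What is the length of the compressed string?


Input: abbcabbababa
Runs:
  'a' x 1 => "a1"
  'b' x 2 => "b2"
  'c' x 1 => "c1"
  'a' x 1 => "a1"
  'b' x 2 => "b2"
  'a' x 1 => "a1"
  'b' x 1 => "b1"
  'a' x 1 => "a1"
  'b' x 1 => "b1"
  'a' x 1 => "a1"
Compressed: "a1b2c1a1b2a1b1a1b1a1"
Compressed length: 20

20


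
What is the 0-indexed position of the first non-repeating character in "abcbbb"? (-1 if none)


Input: abcbbb
Character frequencies:
  'a': 1
  'b': 4
  'c': 1
Scanning left to right for freq == 1:
  Position 0 ('a'): unique! => answer = 0

0


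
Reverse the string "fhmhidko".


Input: fhmhidko
Reading characters right to left:
  Position 7: 'o'
  Position 6: 'k'
  Position 5: 'd'
  Position 4: 'i'
  Position 3: 'h'
  Position 2: 'm'
  Position 1: 'h'
  Position 0: 'f'
Reversed: okdihmhf

okdihmhf


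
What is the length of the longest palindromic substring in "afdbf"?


Input: "afdbf"
Checking substrings for palindromes:
  No multi-char palindromic substrings found
Longest palindromic substring: "a" with length 1

1


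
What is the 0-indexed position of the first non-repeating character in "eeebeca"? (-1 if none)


Input: eeebeca
Character frequencies:
  'a': 1
  'b': 1
  'c': 1
  'e': 4
Scanning left to right for freq == 1:
  Position 0 ('e'): freq=4, skip
  Position 1 ('e'): freq=4, skip
  Position 2 ('e'): freq=4, skip
  Position 3 ('b'): unique! => answer = 3

3


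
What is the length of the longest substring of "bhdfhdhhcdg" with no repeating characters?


Input: "bhdfhdhhcdg"
Sliding window (track last position of each char):
  Position 0 ('b'): window [0,0] length 1 -- new best
  Position 1 ('h'): window [0,1] length 2 -- new best
  Position 2 ('d'): window [0,2] length 3 -- new best
  Position 3 ('f'): window [0,3] length 4 -- new best
  Position 4 ('h'): repeat (last at 1), move window start to 2
  Position 4 ('h'): window [2,4] length 3
  Position 5 ('d'): repeat (last at 2), move window start to 3
  Position 5 ('d'): window [3,5] length 3
  Position 6 ('h'): repeat (last at 4), move window start to 5
  Position 6 ('h'): window [5,6] length 2
  Position 7 ('h'): repeat (last at 6), move window start to 7
  Position 7 ('h'): window [7,7] length 1
  Position 8 ('c'): window [7,8] length 2
  Position 9 ('d'): window [7,9] length 3
  Position 10 ('g'): window [7,10] length 4
Longest substring with no repeats: "bhdf" with length 4

4


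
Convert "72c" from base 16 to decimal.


Input: "72c" in base 16
Positional expansion:
  Digit '7' (value 7) x 16^2 = 1792
  Digit '2' (value 2) x 16^1 = 32
  Digit 'c' (value 12) x 16^0 = 12
Sum = 1836

1836


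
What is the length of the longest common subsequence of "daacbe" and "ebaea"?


LCS of "daacbe" and "ebaea"
DP table:
           e    b    a    e    a
      0    0    0    0    0    0
  d   0    0    0    0    0    0
  a   0    0    0    1    1    1
  a   0    0    0    1    1    2
  c   0    0    0    1    1    2
  b   0    0    1    1    1    2
  e   0    1    1    1    2    2
LCS length = dp[6][5] = 2

2


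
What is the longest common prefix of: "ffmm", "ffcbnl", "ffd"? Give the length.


Words: ffmm, ffcbnl, ffd
  Position 0: all 'f' => match
  Position 1: all 'f' => match
  Position 2: ('m', 'c', 'd') => mismatch, stop
LCP = "ff" (length 2)

2


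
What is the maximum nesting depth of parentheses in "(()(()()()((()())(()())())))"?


Input: "(()(()()()((()())(()())())))"
Tracking depth:
  Position 0 '(': depth becomes 1
  Position 1 '(': depth becomes 2
  Position 2 ')': depth becomes 1
  Position 3 '(': depth becomes 2
  Position 4 '(': depth becomes 3
  Position 5 ')': depth becomes 2
  Position 6 '(': depth becomes 3
  Position 7 ')': depth becomes 2
  Position 8 '(': depth becomes 3
  Position 9 ')': depth becomes 2
  Position 10 '(': depth becomes 3
  Position 11 '(': depth becomes 4
  Position 12 '(': depth becomes 5
  Position 13 ')': depth becomes 4
  Position 14 '(': depth becomes 5
  Position 15 ')': depth becomes 4
  Position 16 ')': depth becomes 3
  Position 17 '(': depth becomes 4
  Position 18 '(': depth becomes 5
  Position 19 ')': depth becomes 4
  Position 20 '(': depth becomes 5
  Position 21 ')': depth becomes 4
  Position 22 ')': depth becomes 3
  Position 23 '(': depth becomes 4
  Position 24 ')': depth becomes 3
  Position 25 ')': depth becomes 2
  Position 26 ')': depth becomes 1
  Position 27 ')': depth becomes 0
Maximum depth reached: 5

5


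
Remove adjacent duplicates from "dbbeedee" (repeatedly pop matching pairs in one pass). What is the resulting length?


Input: dbbeedee
Stack-based adjacent duplicate removal:
  Read 'd': push. Stack: d
  Read 'b': push. Stack: db
  Read 'b': matches stack top 'b' => pop. Stack: d
  Read 'e': push. Stack: de
  Read 'e': matches stack top 'e' => pop. Stack: d
  Read 'd': matches stack top 'd' => pop. Stack: (empty)
  Read 'e': push. Stack: e
  Read 'e': matches stack top 'e' => pop. Stack: (empty)
Final stack: "" (length 0)

0


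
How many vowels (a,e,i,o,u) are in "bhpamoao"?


Input: bhpamoao
Checking each character:
  'b' at position 0: consonant
  'h' at position 1: consonant
  'p' at position 2: consonant
  'a' at position 3: vowel (running total: 1)
  'm' at position 4: consonant
  'o' at position 5: vowel (running total: 2)
  'a' at position 6: vowel (running total: 3)
  'o' at position 7: vowel (running total: 4)
Total vowels: 4

4


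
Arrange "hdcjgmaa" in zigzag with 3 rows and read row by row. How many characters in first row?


Zigzag "hdcjgmaa" into 3 rows:
Placing characters:
  'h' => row 0
  'd' => row 1
  'c' => row 2
  'j' => row 1
  'g' => row 0
  'm' => row 1
  'a' => row 2
  'a' => row 1
Rows:
  Row 0: "hg"
  Row 1: "djma"
  Row 2: "ca"
First row length: 2

2


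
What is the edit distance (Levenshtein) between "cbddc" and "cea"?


Computing edit distance: "cbddc" -> "cea"
DP table:
           c    e    a
      0    1    2    3
  c   1    0    1    2
  b   2    1    1    2
  d   3    2    2    2
  d   4    3    3    3
  c   5    4    4    4
Edit distance = dp[5][3] = 4

4


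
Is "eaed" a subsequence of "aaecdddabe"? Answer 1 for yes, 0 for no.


Check if "eaed" is a subsequence of "aaecdddabe"
Greedy scan:
  Position 0 ('a'): no match needed
  Position 1 ('a'): no match needed
  Position 2 ('e'): matches sub[0] = 'e'
  Position 3 ('c'): no match needed
  Position 4 ('d'): no match needed
  Position 5 ('d'): no match needed
  Position 6 ('d'): no match needed
  Position 7 ('a'): matches sub[1] = 'a'
  Position 8 ('b'): no match needed
  Position 9 ('e'): matches sub[2] = 'e'
Only matched 3/4 characters => not a subsequence

0


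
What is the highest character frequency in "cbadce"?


Input: cbadce
Character counts:
  'a': 1
  'b': 1
  'c': 2
  'd': 1
  'e': 1
Maximum frequency: 2

2


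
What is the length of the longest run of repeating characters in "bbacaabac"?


Input: "bbacaabac"
Scanning for longest run:
  Position 1 ('b'): continues run of 'b', length=2
  Position 2 ('a'): new char, reset run to 1
  Position 3 ('c'): new char, reset run to 1
  Position 4 ('a'): new char, reset run to 1
  Position 5 ('a'): continues run of 'a', length=2
  Position 6 ('b'): new char, reset run to 1
  Position 7 ('a'): new char, reset run to 1
  Position 8 ('c'): new char, reset run to 1
Longest run: 'b' with length 2

2


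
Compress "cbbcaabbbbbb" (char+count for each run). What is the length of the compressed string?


Input: cbbcaabbbbbb
Runs:
  'c' x 1 => "c1"
  'b' x 2 => "b2"
  'c' x 1 => "c1"
  'a' x 2 => "a2"
  'b' x 6 => "b6"
Compressed: "c1b2c1a2b6"
Compressed length: 10

10


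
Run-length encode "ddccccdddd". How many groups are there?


Input: ddccccdddd
Scanning for consecutive runs:
  Group 1: 'd' x 2 (positions 0-1)
  Group 2: 'c' x 4 (positions 2-5)
  Group 3: 'd' x 4 (positions 6-9)
Total groups: 3

3


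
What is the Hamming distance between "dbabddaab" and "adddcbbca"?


Comparing "dbabddaab" and "adddcbbca" position by position:
  Position 0: 'd' vs 'a' => differ
  Position 1: 'b' vs 'd' => differ
  Position 2: 'a' vs 'd' => differ
  Position 3: 'b' vs 'd' => differ
  Position 4: 'd' vs 'c' => differ
  Position 5: 'd' vs 'b' => differ
  Position 6: 'a' vs 'b' => differ
  Position 7: 'a' vs 'c' => differ
  Position 8: 'b' vs 'a' => differ
Total differences (Hamming distance): 9

9


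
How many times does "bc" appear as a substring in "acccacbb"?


Searching for "bc" in "acccacbb"
Scanning each position:
  Position 0: "ac" => no
  Position 1: "cc" => no
  Position 2: "cc" => no
  Position 3: "ca" => no
  Position 4: "ac" => no
  Position 5: "cb" => no
  Position 6: "bb" => no
Total occurrences: 0

0


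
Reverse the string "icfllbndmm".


Input: icfllbndmm
Reading characters right to left:
  Position 9: 'm'
  Position 8: 'm'
  Position 7: 'd'
  Position 6: 'n'
  Position 5: 'b'
  Position 4: 'l'
  Position 3: 'l'
  Position 2: 'f'
  Position 1: 'c'
  Position 0: 'i'
Reversed: mmdnbllfci

mmdnbllfci


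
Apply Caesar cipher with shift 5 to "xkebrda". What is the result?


Caesar cipher: shift "xkebrda" by 5
  'x' (pos 23) + 5 = pos 2 = 'c'
  'k' (pos 10) + 5 = pos 15 = 'p'
  'e' (pos 4) + 5 = pos 9 = 'j'
  'b' (pos 1) + 5 = pos 6 = 'g'
  'r' (pos 17) + 5 = pos 22 = 'w'
  'd' (pos 3) + 5 = pos 8 = 'i'
  'a' (pos 0) + 5 = pos 5 = 'f'
Result: cpjgwif

cpjgwif


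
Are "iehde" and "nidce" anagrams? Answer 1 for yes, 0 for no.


Strings: "iehde", "nidce"
Sorted first:  deehi
Sorted second: cdein
Differ at position 0: 'd' vs 'c' => not anagrams

0


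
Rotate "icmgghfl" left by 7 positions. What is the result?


Input: "icmgghfl", rotate left by 7
First 7 characters: "icmgghf"
Remaining characters: "l"
Concatenate remaining + first: "l" + "icmgghf" = "licmgghf"

licmgghf


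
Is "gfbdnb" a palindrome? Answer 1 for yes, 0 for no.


Input: gfbdnb
Reversed: bndbfg
  Compare pos 0 ('g') with pos 5 ('b'): MISMATCH
  Compare pos 1 ('f') with pos 4 ('n'): MISMATCH
  Compare pos 2 ('b') with pos 3 ('d'): MISMATCH
Result: not a palindrome

0


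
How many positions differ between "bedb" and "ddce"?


Comparing "bedb" and "ddce" position by position:
  Position 0: 'b' vs 'd' => DIFFER
  Position 1: 'e' vs 'd' => DIFFER
  Position 2: 'd' vs 'c' => DIFFER
  Position 3: 'b' vs 'e' => DIFFER
Positions that differ: 4

4


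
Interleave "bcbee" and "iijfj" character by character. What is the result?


Interleaving "bcbee" and "iijfj":
  Position 0: 'b' from first, 'i' from second => "bi"
  Position 1: 'c' from first, 'i' from second => "ci"
  Position 2: 'b' from first, 'j' from second => "bj"
  Position 3: 'e' from first, 'f' from second => "ef"
  Position 4: 'e' from first, 'j' from second => "ej"
Result: bicibjefej

bicibjefej


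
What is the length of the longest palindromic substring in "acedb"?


Input: "acedb"
Checking substrings for palindromes:
  No multi-char palindromic substrings found
Longest palindromic substring: "a" with length 1

1


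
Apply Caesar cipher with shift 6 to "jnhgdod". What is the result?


Caesar cipher: shift "jnhgdod" by 6
  'j' (pos 9) + 6 = pos 15 = 'p'
  'n' (pos 13) + 6 = pos 19 = 't'
  'h' (pos 7) + 6 = pos 13 = 'n'
  'g' (pos 6) + 6 = pos 12 = 'm'
  'd' (pos 3) + 6 = pos 9 = 'j'
  'o' (pos 14) + 6 = pos 20 = 'u'
  'd' (pos 3) + 6 = pos 9 = 'j'
Result: ptnmjuj

ptnmjuj


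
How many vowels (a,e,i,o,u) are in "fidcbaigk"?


Input: fidcbaigk
Checking each character:
  'f' at position 0: consonant
  'i' at position 1: vowel (running total: 1)
  'd' at position 2: consonant
  'c' at position 3: consonant
  'b' at position 4: consonant
  'a' at position 5: vowel (running total: 2)
  'i' at position 6: vowel (running total: 3)
  'g' at position 7: consonant
  'k' at position 8: consonant
Total vowels: 3

3


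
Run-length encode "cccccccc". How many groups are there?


Input: cccccccc
Scanning for consecutive runs:
  Group 1: 'c' x 8 (positions 0-7)
Total groups: 1

1


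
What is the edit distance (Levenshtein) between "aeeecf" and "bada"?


Computing edit distance: "aeeecf" -> "bada"
DP table:
           b    a    d    a
      0    1    2    3    4
  a   1    1    1    2    3
  e   2    2    2    2    3
  e   3    3    3    3    3
  e   4    4    4    4    4
  c   5    5    5    5    5
  f   6    6    6    6    6
Edit distance = dp[6][4] = 6

6


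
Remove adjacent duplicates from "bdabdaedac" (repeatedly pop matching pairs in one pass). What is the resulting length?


Input: bdabdaedac
Stack-based adjacent duplicate removal:
  Read 'b': push. Stack: b
  Read 'd': push. Stack: bd
  Read 'a': push. Stack: bda
  Read 'b': push. Stack: bdab
  Read 'd': push. Stack: bdabd
  Read 'a': push. Stack: bdabda
  Read 'e': push. Stack: bdabdae
  Read 'd': push. Stack: bdabdaed
  Read 'a': push. Stack: bdabdaeda
  Read 'c': push. Stack: bdabdaedac
Final stack: "bdabdaedac" (length 10)

10


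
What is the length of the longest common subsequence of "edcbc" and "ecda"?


LCS of "edcbc" and "ecda"
DP table:
           e    c    d    a
      0    0    0    0    0
  e   0    1    1    1    1
  d   0    1    1    2    2
  c   0    1    2    2    2
  b   0    1    2    2    2
  c   0    1    2    2    2
LCS length = dp[5][4] = 2

2


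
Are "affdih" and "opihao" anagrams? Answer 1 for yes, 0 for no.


Strings: "affdih", "opihao"
Sorted first:  adffhi
Sorted second: ahioop
Differ at position 1: 'd' vs 'h' => not anagrams

0


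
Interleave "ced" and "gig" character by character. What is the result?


Interleaving "ced" and "gig":
  Position 0: 'c' from first, 'g' from second => "cg"
  Position 1: 'e' from first, 'i' from second => "ei"
  Position 2: 'd' from first, 'g' from second => "dg"
Result: cgeidg

cgeidg


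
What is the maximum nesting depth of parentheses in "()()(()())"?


Input: "()()(()())"
Tracking depth:
  Position 0 '(': depth becomes 1
  Position 1 ')': depth becomes 0
  Position 2 '(': depth becomes 1
  Position 3 ')': depth becomes 0
  Position 4 '(': depth becomes 1
  Position 5 '(': depth becomes 2
  Position 6 ')': depth becomes 1
  Position 7 '(': depth becomes 2
  Position 8 ')': depth becomes 1
  Position 9 ')': depth becomes 0
Maximum depth reached: 2

2


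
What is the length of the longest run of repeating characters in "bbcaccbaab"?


Input: "bbcaccbaab"
Scanning for longest run:
  Position 1 ('b'): continues run of 'b', length=2
  Position 2 ('c'): new char, reset run to 1
  Position 3 ('a'): new char, reset run to 1
  Position 4 ('c'): new char, reset run to 1
  Position 5 ('c'): continues run of 'c', length=2
  Position 6 ('b'): new char, reset run to 1
  Position 7 ('a'): new char, reset run to 1
  Position 8 ('a'): continues run of 'a', length=2
  Position 9 ('b'): new char, reset run to 1
Longest run: 'b' with length 2

2


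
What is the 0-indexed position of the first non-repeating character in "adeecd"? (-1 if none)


Input: adeecd
Character frequencies:
  'a': 1
  'c': 1
  'd': 2
  'e': 2
Scanning left to right for freq == 1:
  Position 0 ('a'): unique! => answer = 0

0


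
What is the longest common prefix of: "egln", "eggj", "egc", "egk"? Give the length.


Words: egln, eggj, egc, egk
  Position 0: all 'e' => match
  Position 1: all 'g' => match
  Position 2: ('l', 'g', 'c', 'k') => mismatch, stop
LCP = "eg" (length 2)

2


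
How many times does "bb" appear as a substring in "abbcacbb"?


Searching for "bb" in "abbcacbb"
Scanning each position:
  Position 0: "ab" => no
  Position 1: "bb" => MATCH
  Position 2: "bc" => no
  Position 3: "ca" => no
  Position 4: "ac" => no
  Position 5: "cb" => no
  Position 6: "bb" => MATCH
Total occurrences: 2

2


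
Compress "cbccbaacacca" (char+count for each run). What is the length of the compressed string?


Input: cbccbaacacca
Runs:
  'c' x 1 => "c1"
  'b' x 1 => "b1"
  'c' x 2 => "c2"
  'b' x 1 => "b1"
  'a' x 2 => "a2"
  'c' x 1 => "c1"
  'a' x 1 => "a1"
  'c' x 2 => "c2"
  'a' x 1 => "a1"
Compressed: "c1b1c2b1a2c1a1c2a1"
Compressed length: 18

18


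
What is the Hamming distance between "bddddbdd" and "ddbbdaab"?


Comparing "bddddbdd" and "ddbbdaab" position by position:
  Position 0: 'b' vs 'd' => differ
  Position 1: 'd' vs 'd' => same
  Position 2: 'd' vs 'b' => differ
  Position 3: 'd' vs 'b' => differ
  Position 4: 'd' vs 'd' => same
  Position 5: 'b' vs 'a' => differ
  Position 6: 'd' vs 'a' => differ
  Position 7: 'd' vs 'b' => differ
Total differences (Hamming distance): 6

6


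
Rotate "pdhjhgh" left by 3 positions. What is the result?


Input: "pdhjhgh", rotate left by 3
First 3 characters: "pdh"
Remaining characters: "jhgh"
Concatenate remaining + first: "jhgh" + "pdh" = "jhghpdh"

jhghpdh


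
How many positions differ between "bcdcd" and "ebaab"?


Comparing "bcdcd" and "ebaab" position by position:
  Position 0: 'b' vs 'e' => DIFFER
  Position 1: 'c' vs 'b' => DIFFER
  Position 2: 'd' vs 'a' => DIFFER
  Position 3: 'c' vs 'a' => DIFFER
  Position 4: 'd' vs 'b' => DIFFER
Positions that differ: 5

5


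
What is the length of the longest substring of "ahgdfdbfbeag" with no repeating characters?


Input: "ahgdfdbfbeag"
Sliding window (track last position of each char):
  Position 0 ('a'): window [0,0] length 1 -- new best
  Position 1 ('h'): window [0,1] length 2 -- new best
  Position 2 ('g'): window [0,2] length 3 -- new best
  Position 3 ('d'): window [0,3] length 4 -- new best
  Position 4 ('f'): window [0,4] length 5 -- new best
  Position 5 ('d'): repeat (last at 3), move window start to 4
  Position 5 ('d'): window [4,5] length 2
  Position 6 ('b'): window [4,6] length 3
  Position 7 ('f'): repeat (last at 4), move window start to 5
  Position 7 ('f'): window [5,7] length 3
  Position 8 ('b'): repeat (last at 6), move window start to 7
  Position 8 ('b'): window [7,8] length 2
  Position 9 ('e'): window [7,9] length 3
  Position 10 ('a'): window [7,10] length 4
  Position 11 ('g'): window [7,11] length 5
Longest substring with no repeats: "ahgdf" with length 5

5


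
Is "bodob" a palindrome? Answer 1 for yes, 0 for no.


Input: bodob
Reversed: bodob
  Compare pos 0 ('b') with pos 4 ('b'): match
  Compare pos 1 ('o') with pos 3 ('o'): match
Result: palindrome

1


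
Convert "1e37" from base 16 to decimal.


Input: "1e37" in base 16
Positional expansion:
  Digit '1' (value 1) x 16^3 = 4096
  Digit 'e' (value 14) x 16^2 = 3584
  Digit '3' (value 3) x 16^1 = 48
  Digit '7' (value 7) x 16^0 = 7
Sum = 7735

7735


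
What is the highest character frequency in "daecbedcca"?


Input: daecbedcca
Character counts:
  'a': 2
  'b': 1
  'c': 3
  'd': 2
  'e': 2
Maximum frequency: 3

3


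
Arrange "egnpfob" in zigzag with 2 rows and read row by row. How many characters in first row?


Zigzag "egnpfob" into 2 rows:
Placing characters:
  'e' => row 0
  'g' => row 1
  'n' => row 0
  'p' => row 1
  'f' => row 0
  'o' => row 1
  'b' => row 0
Rows:
  Row 0: "enfb"
  Row 1: "gpo"
First row length: 4

4


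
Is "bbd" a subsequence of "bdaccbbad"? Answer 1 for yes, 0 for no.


Check if "bbd" is a subsequence of "bdaccbbad"
Greedy scan:
  Position 0 ('b'): matches sub[0] = 'b'
  Position 1 ('d'): no match needed
  Position 2 ('a'): no match needed
  Position 3 ('c'): no match needed
  Position 4 ('c'): no match needed
  Position 5 ('b'): matches sub[1] = 'b'
  Position 6 ('b'): no match needed
  Position 7 ('a'): no match needed
  Position 8 ('d'): matches sub[2] = 'd'
All 3 characters matched => is a subsequence

1


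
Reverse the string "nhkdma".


Input: nhkdma
Reading characters right to left:
  Position 5: 'a'
  Position 4: 'm'
  Position 3: 'd'
  Position 2: 'k'
  Position 1: 'h'
  Position 0: 'n'
Reversed: amdkhn

amdkhn


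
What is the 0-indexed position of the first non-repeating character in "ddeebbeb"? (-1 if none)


Input: ddeebbeb
Character frequencies:
  'b': 3
  'd': 2
  'e': 3
Scanning left to right for freq == 1:
  Position 0 ('d'): freq=2, skip
  Position 1 ('d'): freq=2, skip
  Position 2 ('e'): freq=3, skip
  Position 3 ('e'): freq=3, skip
  Position 4 ('b'): freq=3, skip
  Position 5 ('b'): freq=3, skip
  Position 6 ('e'): freq=3, skip
  Position 7 ('b'): freq=3, skip
  No unique character found => answer = -1

-1


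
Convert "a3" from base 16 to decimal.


Input: "a3" in base 16
Positional expansion:
  Digit 'a' (value 10) x 16^1 = 160
  Digit '3' (value 3) x 16^0 = 3
Sum = 163

163


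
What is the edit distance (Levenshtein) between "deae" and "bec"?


Computing edit distance: "deae" -> "bec"
DP table:
           b    e    c
      0    1    2    3
  d   1    1    2    3
  e   2    2    1    2
  a   3    3    2    2
  e   4    4    3    3
Edit distance = dp[4][3] = 3

3


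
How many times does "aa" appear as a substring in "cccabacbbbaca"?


Searching for "aa" in "cccabacbbbaca"
Scanning each position:
  Position 0: "cc" => no
  Position 1: "cc" => no
  Position 2: "ca" => no
  Position 3: "ab" => no
  Position 4: "ba" => no
  Position 5: "ac" => no
  Position 6: "cb" => no
  Position 7: "bb" => no
  Position 8: "bb" => no
  Position 9: "ba" => no
  Position 10: "ac" => no
  Position 11: "ca" => no
Total occurrences: 0

0


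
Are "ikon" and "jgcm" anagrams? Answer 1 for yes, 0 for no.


Strings: "ikon", "jgcm"
Sorted first:  ikno
Sorted second: cgjm
Differ at position 0: 'i' vs 'c' => not anagrams

0


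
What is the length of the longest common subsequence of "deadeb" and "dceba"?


LCS of "deadeb" and "dceba"
DP table:
           d    c    e    b    a
      0    0    0    0    0    0
  d   0    1    1    1    1    1
  e   0    1    1    2    2    2
  a   0    1    1    2    2    3
  d   0    1    1    2    2    3
  e   0    1    1    2    2    3
  b   0    1    1    2    3    3
LCS length = dp[6][5] = 3

3


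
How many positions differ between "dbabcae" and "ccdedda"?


Comparing "dbabcae" and "ccdedda" position by position:
  Position 0: 'd' vs 'c' => DIFFER
  Position 1: 'b' vs 'c' => DIFFER
  Position 2: 'a' vs 'd' => DIFFER
  Position 3: 'b' vs 'e' => DIFFER
  Position 4: 'c' vs 'd' => DIFFER
  Position 5: 'a' vs 'd' => DIFFER
  Position 6: 'e' vs 'a' => DIFFER
Positions that differ: 7

7


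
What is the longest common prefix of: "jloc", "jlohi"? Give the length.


Words: jloc, jlohi
  Position 0: all 'j' => match
  Position 1: all 'l' => match
  Position 2: all 'o' => match
  Position 3: ('c', 'h') => mismatch, stop
LCP = "jlo" (length 3)

3


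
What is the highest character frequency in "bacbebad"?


Input: bacbebad
Character counts:
  'a': 2
  'b': 3
  'c': 1
  'd': 1
  'e': 1
Maximum frequency: 3

3


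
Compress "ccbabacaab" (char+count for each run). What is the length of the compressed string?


Input: ccbabacaab
Runs:
  'c' x 2 => "c2"
  'b' x 1 => "b1"
  'a' x 1 => "a1"
  'b' x 1 => "b1"
  'a' x 1 => "a1"
  'c' x 1 => "c1"
  'a' x 2 => "a2"
  'b' x 1 => "b1"
Compressed: "c2b1a1b1a1c1a2b1"
Compressed length: 16

16


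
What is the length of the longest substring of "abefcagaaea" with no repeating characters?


Input: "abefcagaaea"
Sliding window (track last position of each char):
  Position 0 ('a'): window [0,0] length 1 -- new best
  Position 1 ('b'): window [0,1] length 2 -- new best
  Position 2 ('e'): window [0,2] length 3 -- new best
  Position 3 ('f'): window [0,3] length 4 -- new best
  Position 4 ('c'): window [0,4] length 5 -- new best
  Position 5 ('a'): repeat (last at 0), move window start to 1
  Position 5 ('a'): window [1,5] length 5
  Position 6 ('g'): window [1,6] length 6 -- new best
  Position 7 ('a'): repeat (last at 5), move window start to 6
  Position 7 ('a'): window [6,7] length 2
  Position 8 ('a'): repeat (last at 7), move window start to 8
  Position 8 ('a'): window [8,8] length 1
  Position 9 ('e'): window [8,9] length 2
  Position 10 ('a'): repeat (last at 8), move window start to 9
  Position 10 ('a'): window [9,10] length 2
Longest substring with no repeats: "befcag" with length 6

6


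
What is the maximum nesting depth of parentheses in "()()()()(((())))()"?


Input: "()()()()(((())))()"
Tracking depth:
  Position 0 '(': depth becomes 1
  Position 1 ')': depth becomes 0
  Position 2 '(': depth becomes 1
  Position 3 ')': depth becomes 0
  Position 4 '(': depth becomes 1
  Position 5 ')': depth becomes 0
  Position 6 '(': depth becomes 1
  Position 7 ')': depth becomes 0
  Position 8 '(': depth becomes 1
  Position 9 '(': depth becomes 2
  Position 10 '(': depth becomes 3
  Position 11 '(': depth becomes 4
  Position 12 ')': depth becomes 3
  Position 13 ')': depth becomes 2
  Position 14 ')': depth becomes 1
  Position 15 ')': depth becomes 0
  Position 16 '(': depth becomes 1
  Position 17 ')': depth becomes 0
Maximum depth reached: 4

4


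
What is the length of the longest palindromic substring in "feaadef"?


Input: "feaadef"
Checking substrings for palindromes:
  [2:4] "aa" (len 2) => palindrome
Longest palindromic substring: "aa" with length 2

2


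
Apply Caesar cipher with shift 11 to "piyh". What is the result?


Caesar cipher: shift "piyh" by 11
  'p' (pos 15) + 11 = pos 0 = 'a'
  'i' (pos 8) + 11 = pos 19 = 't'
  'y' (pos 24) + 11 = pos 9 = 'j'
  'h' (pos 7) + 11 = pos 18 = 's'
Result: atjs

atjs


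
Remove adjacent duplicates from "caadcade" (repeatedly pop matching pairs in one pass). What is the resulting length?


Input: caadcade
Stack-based adjacent duplicate removal:
  Read 'c': push. Stack: c
  Read 'a': push. Stack: ca
  Read 'a': matches stack top 'a' => pop. Stack: c
  Read 'd': push. Stack: cd
  Read 'c': push. Stack: cdc
  Read 'a': push. Stack: cdca
  Read 'd': push. Stack: cdcad
  Read 'e': push. Stack: cdcade
Final stack: "cdcade" (length 6)

6


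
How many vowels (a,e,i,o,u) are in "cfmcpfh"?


Input: cfmcpfh
Checking each character:
  'c' at position 0: consonant
  'f' at position 1: consonant
  'm' at position 2: consonant
  'c' at position 3: consonant
  'p' at position 4: consonant
  'f' at position 5: consonant
  'h' at position 6: consonant
Total vowels: 0

0


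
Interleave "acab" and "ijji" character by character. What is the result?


Interleaving "acab" and "ijji":
  Position 0: 'a' from first, 'i' from second => "ai"
  Position 1: 'c' from first, 'j' from second => "cj"
  Position 2: 'a' from first, 'j' from second => "aj"
  Position 3: 'b' from first, 'i' from second => "bi"
Result: aicjajbi

aicjajbi


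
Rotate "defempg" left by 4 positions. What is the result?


Input: "defempg", rotate left by 4
First 4 characters: "defe"
Remaining characters: "mpg"
Concatenate remaining + first: "mpg" + "defe" = "mpgdefe"

mpgdefe


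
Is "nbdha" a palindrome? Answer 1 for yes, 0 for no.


Input: nbdha
Reversed: ahdbn
  Compare pos 0 ('n') with pos 4 ('a'): MISMATCH
  Compare pos 1 ('b') with pos 3 ('h'): MISMATCH
Result: not a palindrome

0


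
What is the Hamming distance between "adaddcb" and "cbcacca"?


Comparing "adaddcb" and "cbcacca" position by position:
  Position 0: 'a' vs 'c' => differ
  Position 1: 'd' vs 'b' => differ
  Position 2: 'a' vs 'c' => differ
  Position 3: 'd' vs 'a' => differ
  Position 4: 'd' vs 'c' => differ
  Position 5: 'c' vs 'c' => same
  Position 6: 'b' vs 'a' => differ
Total differences (Hamming distance): 6

6


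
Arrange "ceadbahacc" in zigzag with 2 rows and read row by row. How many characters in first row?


Zigzag "ceadbahacc" into 2 rows:
Placing characters:
  'c' => row 0
  'e' => row 1
  'a' => row 0
  'd' => row 1
  'b' => row 0
  'a' => row 1
  'h' => row 0
  'a' => row 1
  'c' => row 0
  'c' => row 1
Rows:
  Row 0: "cabhc"
  Row 1: "edaac"
First row length: 5

5


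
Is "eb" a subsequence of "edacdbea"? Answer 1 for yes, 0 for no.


Check if "eb" is a subsequence of "edacdbea"
Greedy scan:
  Position 0 ('e'): matches sub[0] = 'e'
  Position 1 ('d'): no match needed
  Position 2 ('a'): no match needed
  Position 3 ('c'): no match needed
  Position 4 ('d'): no match needed
  Position 5 ('b'): matches sub[1] = 'b'
  Position 6 ('e'): no match needed
  Position 7 ('a'): no match needed
All 2 characters matched => is a subsequence

1


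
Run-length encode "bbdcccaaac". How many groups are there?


Input: bbdcccaaac
Scanning for consecutive runs:
  Group 1: 'b' x 2 (positions 0-1)
  Group 2: 'd' x 1 (positions 2-2)
  Group 3: 'c' x 3 (positions 3-5)
  Group 4: 'a' x 3 (positions 6-8)
  Group 5: 'c' x 1 (positions 9-9)
Total groups: 5

5


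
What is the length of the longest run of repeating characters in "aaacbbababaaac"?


Input: "aaacbbababaaac"
Scanning for longest run:
  Position 1 ('a'): continues run of 'a', length=2
  Position 2 ('a'): continues run of 'a', length=3
  Position 3 ('c'): new char, reset run to 1
  Position 4 ('b'): new char, reset run to 1
  Position 5 ('b'): continues run of 'b', length=2
  Position 6 ('a'): new char, reset run to 1
  Position 7 ('b'): new char, reset run to 1
  Position 8 ('a'): new char, reset run to 1
  Position 9 ('b'): new char, reset run to 1
  Position 10 ('a'): new char, reset run to 1
  Position 11 ('a'): continues run of 'a', length=2
  Position 12 ('a'): continues run of 'a', length=3
  Position 13 ('c'): new char, reset run to 1
Longest run: 'a' with length 3

3


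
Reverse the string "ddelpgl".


Input: ddelpgl
Reading characters right to left:
  Position 6: 'l'
  Position 5: 'g'
  Position 4: 'p'
  Position 3: 'l'
  Position 2: 'e'
  Position 1: 'd'
  Position 0: 'd'
Reversed: lgpledd

lgpledd


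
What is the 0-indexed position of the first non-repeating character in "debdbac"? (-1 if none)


Input: debdbac
Character frequencies:
  'a': 1
  'b': 2
  'c': 1
  'd': 2
  'e': 1
Scanning left to right for freq == 1:
  Position 0 ('d'): freq=2, skip
  Position 1 ('e'): unique! => answer = 1

1


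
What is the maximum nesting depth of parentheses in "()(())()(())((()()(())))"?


Input: "()(())()(())((()()(())))"
Tracking depth:
  Position 0 '(': depth becomes 1
  Position 1 ')': depth becomes 0
  Position 2 '(': depth becomes 1
  Position 3 '(': depth becomes 2
  Position 4 ')': depth becomes 1
  Position 5 ')': depth becomes 0
  Position 6 '(': depth becomes 1
  Position 7 ')': depth becomes 0
  Position 8 '(': depth becomes 1
  Position 9 '(': depth becomes 2
  Position 10 ')': depth becomes 1
  Position 11 ')': depth becomes 0
  Position 12 '(': depth becomes 1
  Position 13 '(': depth becomes 2
  Position 14 '(': depth becomes 3
  Position 15 ')': depth becomes 2
  Position 16 '(': depth becomes 3
  Position 17 ')': depth becomes 2
  Position 18 '(': depth becomes 3
  Position 19 '(': depth becomes 4
  Position 20 ')': depth becomes 3
  Position 21 ')': depth becomes 2
  Position 22 ')': depth becomes 1
  Position 23 ')': depth becomes 0
Maximum depth reached: 4

4


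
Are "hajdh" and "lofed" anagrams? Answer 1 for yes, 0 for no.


Strings: "hajdh", "lofed"
Sorted first:  adhhj
Sorted second: deflo
Differ at position 0: 'a' vs 'd' => not anagrams

0


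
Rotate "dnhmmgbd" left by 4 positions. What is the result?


Input: "dnhmmgbd", rotate left by 4
First 4 characters: "dnhm"
Remaining characters: "mgbd"
Concatenate remaining + first: "mgbd" + "dnhm" = "mgbddnhm"

mgbddnhm


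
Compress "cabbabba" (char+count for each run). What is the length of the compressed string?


Input: cabbabba
Runs:
  'c' x 1 => "c1"
  'a' x 1 => "a1"
  'b' x 2 => "b2"
  'a' x 1 => "a1"
  'b' x 2 => "b2"
  'a' x 1 => "a1"
Compressed: "c1a1b2a1b2a1"
Compressed length: 12

12


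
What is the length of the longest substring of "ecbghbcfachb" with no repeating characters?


Input: "ecbghbcfachb"
Sliding window (track last position of each char):
  Position 0 ('e'): window [0,0] length 1 -- new best
  Position 1 ('c'): window [0,1] length 2 -- new best
  Position 2 ('b'): window [0,2] length 3 -- new best
  Position 3 ('g'): window [0,3] length 4 -- new best
  Position 4 ('h'): window [0,4] length 5 -- new best
  Position 5 ('b'): repeat (last at 2), move window start to 3
  Position 5 ('b'): window [3,5] length 3
  Position 6 ('c'): window [3,6] length 4
  Position 7 ('f'): window [3,7] length 5
  Position 8 ('a'): window [3,8] length 6 -- new best
  Position 9 ('c'): repeat (last at 6), move window start to 7
  Position 9 ('c'): window [7,9] length 3
  Position 10 ('h'): window [7,10] length 4
  Position 11 ('b'): window [7,11] length 5
Longest substring with no repeats: "ghbcfa" with length 6

6


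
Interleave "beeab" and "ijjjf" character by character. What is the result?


Interleaving "beeab" and "ijjjf":
  Position 0: 'b' from first, 'i' from second => "bi"
  Position 1: 'e' from first, 'j' from second => "ej"
  Position 2: 'e' from first, 'j' from second => "ej"
  Position 3: 'a' from first, 'j' from second => "aj"
  Position 4: 'b' from first, 'f' from second => "bf"
Result: biejejajbf

biejejajbf


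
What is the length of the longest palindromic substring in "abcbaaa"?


Input: "abcbaaa"
Checking substrings for palindromes:
  [0:5] "abcba" (len 5) => palindrome
  [1:4] "bcb" (len 3) => palindrome
  [4:7] "aaa" (len 3) => palindrome
  [4:6] "aa" (len 2) => palindrome
  [5:7] "aa" (len 2) => palindrome
Longest palindromic substring: "abcba" with length 5

5


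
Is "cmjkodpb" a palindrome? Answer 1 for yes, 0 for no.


Input: cmjkodpb
Reversed: bpdokjmc
  Compare pos 0 ('c') with pos 7 ('b'): MISMATCH
  Compare pos 1 ('m') with pos 6 ('p'): MISMATCH
  Compare pos 2 ('j') with pos 5 ('d'): MISMATCH
  Compare pos 3 ('k') with pos 4 ('o'): MISMATCH
Result: not a palindrome

0


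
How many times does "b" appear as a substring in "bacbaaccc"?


Searching for "b" in "bacbaaccc"
Scanning each position:
  Position 0: "b" => MATCH
  Position 1: "a" => no
  Position 2: "c" => no
  Position 3: "b" => MATCH
  Position 4: "a" => no
  Position 5: "a" => no
  Position 6: "c" => no
  Position 7: "c" => no
  Position 8: "c" => no
Total occurrences: 2

2


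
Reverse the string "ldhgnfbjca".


Input: ldhgnfbjca
Reading characters right to left:
  Position 9: 'a'
  Position 8: 'c'
  Position 7: 'j'
  Position 6: 'b'
  Position 5: 'f'
  Position 4: 'n'
  Position 3: 'g'
  Position 2: 'h'
  Position 1: 'd'
  Position 0: 'l'
Reversed: acjbfnghdl

acjbfnghdl


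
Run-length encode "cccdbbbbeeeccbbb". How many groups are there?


Input: cccdbbbbeeeccbbb
Scanning for consecutive runs:
  Group 1: 'c' x 3 (positions 0-2)
  Group 2: 'd' x 1 (positions 3-3)
  Group 3: 'b' x 4 (positions 4-7)
  Group 4: 'e' x 3 (positions 8-10)
  Group 5: 'c' x 2 (positions 11-12)
  Group 6: 'b' x 3 (positions 13-15)
Total groups: 6

6


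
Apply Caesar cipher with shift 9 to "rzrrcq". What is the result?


Caesar cipher: shift "rzrrcq" by 9
  'r' (pos 17) + 9 = pos 0 = 'a'
  'z' (pos 25) + 9 = pos 8 = 'i'
  'r' (pos 17) + 9 = pos 0 = 'a'
  'r' (pos 17) + 9 = pos 0 = 'a'
  'c' (pos 2) + 9 = pos 11 = 'l'
  'q' (pos 16) + 9 = pos 25 = 'z'
Result: aiaalz

aiaalz
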